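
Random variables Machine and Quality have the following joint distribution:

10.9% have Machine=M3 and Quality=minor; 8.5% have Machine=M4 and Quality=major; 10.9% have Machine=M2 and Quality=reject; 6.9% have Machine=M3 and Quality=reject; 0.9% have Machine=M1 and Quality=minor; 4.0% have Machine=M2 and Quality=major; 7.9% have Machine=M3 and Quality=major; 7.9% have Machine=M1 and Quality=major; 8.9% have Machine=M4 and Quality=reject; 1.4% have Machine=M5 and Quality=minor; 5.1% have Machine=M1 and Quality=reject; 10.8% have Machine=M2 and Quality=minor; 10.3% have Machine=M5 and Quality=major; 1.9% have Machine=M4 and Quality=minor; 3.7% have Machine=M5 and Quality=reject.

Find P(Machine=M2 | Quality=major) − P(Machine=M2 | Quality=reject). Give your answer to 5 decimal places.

P(Quality=major) = 0.079 + 0.040 + 0.079 + 0.085 + 0.103 = 0.386; P(Machine=M2 | Quality=major) = 0.040/0.386 = 0.103627.
P(Quality=reject) = 0.051 + 0.109 + 0.069 + 0.089 + 0.037 = 0.355; P(Machine=M2 | Quality=reject) = 0.109/0.355 = 0.307042.
Difference = -0.20342.

-0.20342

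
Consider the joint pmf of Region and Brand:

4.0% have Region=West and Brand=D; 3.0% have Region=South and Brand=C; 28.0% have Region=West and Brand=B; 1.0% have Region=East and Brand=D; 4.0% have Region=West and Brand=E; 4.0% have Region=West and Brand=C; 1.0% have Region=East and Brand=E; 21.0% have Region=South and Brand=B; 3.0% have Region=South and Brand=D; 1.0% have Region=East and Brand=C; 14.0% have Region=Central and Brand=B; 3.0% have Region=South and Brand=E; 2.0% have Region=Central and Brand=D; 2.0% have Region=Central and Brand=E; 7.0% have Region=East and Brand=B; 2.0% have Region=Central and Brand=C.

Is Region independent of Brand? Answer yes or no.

yes

Every cell satisfies P(Region,Brand) = P(Region)·P(Brand). For instance P(Region=Central) = 0.200, P(Brand=B) = 0.700, and 0.200×0.700 = 0.140 matches the joint entry. So Region and Brand are independent.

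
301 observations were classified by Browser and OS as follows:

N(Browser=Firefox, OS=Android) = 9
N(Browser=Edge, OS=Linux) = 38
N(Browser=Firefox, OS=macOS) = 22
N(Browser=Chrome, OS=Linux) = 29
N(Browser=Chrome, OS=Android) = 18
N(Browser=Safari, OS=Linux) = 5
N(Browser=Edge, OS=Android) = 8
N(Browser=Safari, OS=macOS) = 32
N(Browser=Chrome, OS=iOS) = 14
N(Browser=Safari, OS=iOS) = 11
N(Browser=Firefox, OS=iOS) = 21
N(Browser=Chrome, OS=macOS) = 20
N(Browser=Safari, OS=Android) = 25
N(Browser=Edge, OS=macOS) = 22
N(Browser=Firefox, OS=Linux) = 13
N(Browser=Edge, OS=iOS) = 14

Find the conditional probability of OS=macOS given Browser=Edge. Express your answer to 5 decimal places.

Total with Browser=Edge: 22 + 38 + 14 + 8 = 82.
P(OS=macOS | Browser=Edge) = 22/82 = 0.26829.

0.26829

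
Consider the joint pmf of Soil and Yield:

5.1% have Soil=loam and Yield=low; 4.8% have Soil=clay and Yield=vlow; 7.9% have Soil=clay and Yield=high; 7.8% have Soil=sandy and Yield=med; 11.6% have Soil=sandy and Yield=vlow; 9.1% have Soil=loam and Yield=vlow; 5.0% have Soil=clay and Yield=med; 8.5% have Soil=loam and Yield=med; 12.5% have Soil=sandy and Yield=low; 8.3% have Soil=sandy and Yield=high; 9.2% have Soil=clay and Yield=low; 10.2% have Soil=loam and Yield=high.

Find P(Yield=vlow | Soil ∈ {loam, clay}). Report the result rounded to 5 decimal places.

P(Soil=loam) = 0.091 + 0.051 + 0.085 + 0.102 = 0.329.
P(Soil=clay) = 0.048 + 0.092 + 0.050 + 0.079 = 0.269.
P(Soil ∈ {loam, clay}) = 0.329 + 0.269 = 0.598; P(Yield=vlow, Soil ∈ {loam, clay}) = 0.091 + 0.048 = 0.139.
P(Yield=vlow | Soil ∈ {loam, clay}) = 0.139/0.598 = 0.23244.

0.23244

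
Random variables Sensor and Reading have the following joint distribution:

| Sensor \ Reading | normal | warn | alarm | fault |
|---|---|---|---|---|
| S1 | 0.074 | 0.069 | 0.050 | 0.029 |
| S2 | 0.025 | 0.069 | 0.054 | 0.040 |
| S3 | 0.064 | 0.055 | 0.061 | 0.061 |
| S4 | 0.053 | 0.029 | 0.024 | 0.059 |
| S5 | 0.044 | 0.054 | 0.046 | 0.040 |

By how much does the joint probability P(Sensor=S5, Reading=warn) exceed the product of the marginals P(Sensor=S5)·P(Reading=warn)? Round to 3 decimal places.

P(Sensor=S5) = 0.044 + 0.054 + 0.046 + 0.040 = 0.184.
P(Reading=warn) = 0.069 + 0.069 + 0.055 + 0.029 + 0.054 = 0.276.
P(Sensor=S5, Reading=warn) − P(Sensor=S5)P(Reading=warn) = 0.054 − 0.184×0.276 = 0.003.

0.003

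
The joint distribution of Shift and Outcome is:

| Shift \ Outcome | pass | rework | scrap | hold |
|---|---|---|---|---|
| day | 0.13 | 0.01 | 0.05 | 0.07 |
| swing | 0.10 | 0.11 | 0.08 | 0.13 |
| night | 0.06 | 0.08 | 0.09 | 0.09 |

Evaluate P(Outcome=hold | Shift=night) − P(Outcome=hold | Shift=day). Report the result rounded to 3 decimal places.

0.012

P(Shift=night) = 0.06 + 0.08 + 0.09 + 0.09 = 0.32; P(Outcome=hold | Shift=night) = 0.09/0.32 = 0.2813.
P(Shift=day) = 0.13 + 0.01 + 0.05 + 0.07 = 0.26; P(Outcome=hold | Shift=day) = 0.07/0.26 = 0.2692.
Difference = 0.012.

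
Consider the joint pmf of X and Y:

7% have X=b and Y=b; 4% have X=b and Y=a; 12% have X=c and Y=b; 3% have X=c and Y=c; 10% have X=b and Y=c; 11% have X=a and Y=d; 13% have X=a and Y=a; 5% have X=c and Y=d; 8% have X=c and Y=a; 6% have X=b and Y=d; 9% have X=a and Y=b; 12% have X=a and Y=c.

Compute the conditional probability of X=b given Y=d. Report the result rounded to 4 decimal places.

P(Y=d) = 0.11 + 0.06 + 0.05 = 0.22.
P(X=b | Y=d) = 0.06/0.22 = 0.2727.

0.2727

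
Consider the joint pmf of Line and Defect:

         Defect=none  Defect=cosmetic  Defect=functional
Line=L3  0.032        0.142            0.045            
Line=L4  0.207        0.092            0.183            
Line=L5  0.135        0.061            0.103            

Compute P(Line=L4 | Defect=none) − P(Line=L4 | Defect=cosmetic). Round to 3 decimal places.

0.242

P(Defect=none) = 0.032 + 0.207 + 0.135 = 0.374; P(Line=L4 | Defect=none) = 0.207/0.374 = 0.5535.
P(Defect=cosmetic) = 0.142 + 0.092 + 0.061 = 0.295; P(Line=L4 | Defect=cosmetic) = 0.092/0.295 = 0.3119.
Difference = 0.242.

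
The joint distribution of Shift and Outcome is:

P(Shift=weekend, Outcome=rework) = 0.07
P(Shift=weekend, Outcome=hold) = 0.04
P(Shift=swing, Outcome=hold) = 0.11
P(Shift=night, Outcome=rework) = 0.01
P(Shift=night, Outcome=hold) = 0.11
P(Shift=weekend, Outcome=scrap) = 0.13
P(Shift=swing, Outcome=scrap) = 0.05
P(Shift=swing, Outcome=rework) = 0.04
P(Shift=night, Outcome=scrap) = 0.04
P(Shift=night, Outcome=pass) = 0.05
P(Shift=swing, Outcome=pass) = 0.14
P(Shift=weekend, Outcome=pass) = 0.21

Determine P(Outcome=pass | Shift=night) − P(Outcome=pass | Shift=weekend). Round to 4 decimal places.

P(Shift=night) = 0.05 + 0.01 + 0.04 + 0.11 = 0.21; P(Outcome=pass | Shift=night) = 0.05/0.21 = 0.23810.
P(Shift=weekend) = 0.21 + 0.07 + 0.13 + 0.04 = 0.45; P(Outcome=pass | Shift=weekend) = 0.21/0.45 = 0.46667.
Difference = -0.2286.

-0.2286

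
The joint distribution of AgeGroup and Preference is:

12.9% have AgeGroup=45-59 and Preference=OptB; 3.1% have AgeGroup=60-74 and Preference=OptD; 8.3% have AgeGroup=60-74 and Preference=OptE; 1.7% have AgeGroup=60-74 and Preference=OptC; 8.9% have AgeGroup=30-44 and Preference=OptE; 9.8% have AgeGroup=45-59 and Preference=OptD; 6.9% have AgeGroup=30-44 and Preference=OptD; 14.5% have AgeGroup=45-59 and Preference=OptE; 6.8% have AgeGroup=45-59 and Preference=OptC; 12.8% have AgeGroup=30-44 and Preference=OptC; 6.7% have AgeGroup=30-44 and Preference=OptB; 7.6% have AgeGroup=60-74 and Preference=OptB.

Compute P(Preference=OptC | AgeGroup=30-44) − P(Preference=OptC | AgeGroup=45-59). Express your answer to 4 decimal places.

0.2081

P(AgeGroup=30-44) = 0.067 + 0.128 + 0.069 + 0.089 = 0.353; P(Preference=OptC | AgeGroup=30-44) = 0.128/0.353 = 0.36261.
P(AgeGroup=45-59) = 0.129 + 0.068 + 0.098 + 0.145 = 0.440; P(Preference=OptC | AgeGroup=45-59) = 0.068/0.440 = 0.15455.
Difference = 0.2081.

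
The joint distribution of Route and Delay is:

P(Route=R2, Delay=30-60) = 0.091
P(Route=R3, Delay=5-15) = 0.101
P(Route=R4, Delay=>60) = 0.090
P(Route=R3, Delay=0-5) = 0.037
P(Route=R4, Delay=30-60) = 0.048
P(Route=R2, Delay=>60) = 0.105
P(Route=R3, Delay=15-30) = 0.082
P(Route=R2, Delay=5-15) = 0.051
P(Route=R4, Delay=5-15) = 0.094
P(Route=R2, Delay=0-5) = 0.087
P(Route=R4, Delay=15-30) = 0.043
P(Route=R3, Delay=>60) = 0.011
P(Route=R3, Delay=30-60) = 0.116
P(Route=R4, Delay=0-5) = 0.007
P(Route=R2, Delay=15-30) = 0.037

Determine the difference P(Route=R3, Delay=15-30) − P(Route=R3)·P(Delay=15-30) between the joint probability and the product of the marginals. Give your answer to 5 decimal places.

P(Route=R3) = 0.037 + 0.101 + 0.082 + 0.116 + 0.011 = 0.347.
P(Delay=15-30) = 0.037 + 0.082 + 0.043 = 0.162.
P(Route=R3, Delay=15-30) − P(Route=R3)P(Delay=15-30) = 0.082 − 0.347×0.162 = 0.02579.

0.02579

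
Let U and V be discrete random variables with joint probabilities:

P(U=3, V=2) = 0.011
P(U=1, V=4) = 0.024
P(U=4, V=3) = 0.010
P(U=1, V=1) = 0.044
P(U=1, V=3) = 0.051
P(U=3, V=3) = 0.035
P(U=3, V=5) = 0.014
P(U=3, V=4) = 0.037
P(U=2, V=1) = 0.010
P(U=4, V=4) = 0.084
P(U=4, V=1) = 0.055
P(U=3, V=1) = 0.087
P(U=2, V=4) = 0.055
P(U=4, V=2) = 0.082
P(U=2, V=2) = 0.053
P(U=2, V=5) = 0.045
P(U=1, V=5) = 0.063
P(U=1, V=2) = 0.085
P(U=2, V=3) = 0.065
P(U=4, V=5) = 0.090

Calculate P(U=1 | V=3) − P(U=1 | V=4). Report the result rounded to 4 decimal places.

P(V=3) = 0.051 + 0.065 + 0.035 + 0.010 = 0.161; P(U=1 | V=3) = 0.051/0.161 = 0.31677.
P(V=4) = 0.024 + 0.055 + 0.037 + 0.084 = 0.200; P(U=1 | V=4) = 0.024/0.200 = 0.12000.
Difference = 0.1968.

0.1968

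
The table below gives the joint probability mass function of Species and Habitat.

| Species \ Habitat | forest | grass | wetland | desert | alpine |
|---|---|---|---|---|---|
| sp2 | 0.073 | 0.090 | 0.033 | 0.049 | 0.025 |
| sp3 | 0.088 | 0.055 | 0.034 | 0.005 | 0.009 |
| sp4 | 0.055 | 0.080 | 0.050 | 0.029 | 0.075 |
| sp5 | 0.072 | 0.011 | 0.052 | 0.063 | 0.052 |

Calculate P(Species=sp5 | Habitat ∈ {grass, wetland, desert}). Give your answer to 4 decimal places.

P(Habitat=grass) = 0.090 + 0.055 + 0.080 + 0.011 = 0.236.
P(Habitat=wetland) = 0.033 + 0.034 + 0.050 + 0.052 = 0.169.
P(Habitat=desert) = 0.049 + 0.005 + 0.029 + 0.063 = 0.146.
P(Habitat ∈ {grass, wetland, desert}) = 0.236 + 0.169 + 0.146 = 0.551; P(Species=sp5, Habitat ∈ {grass, wetland, desert}) = 0.011 + 0.052 + 0.063 = 0.126.
P(Species=sp5 | Habitat ∈ {grass, wetland, desert}) = 0.126/0.551 = 0.2287.

0.2287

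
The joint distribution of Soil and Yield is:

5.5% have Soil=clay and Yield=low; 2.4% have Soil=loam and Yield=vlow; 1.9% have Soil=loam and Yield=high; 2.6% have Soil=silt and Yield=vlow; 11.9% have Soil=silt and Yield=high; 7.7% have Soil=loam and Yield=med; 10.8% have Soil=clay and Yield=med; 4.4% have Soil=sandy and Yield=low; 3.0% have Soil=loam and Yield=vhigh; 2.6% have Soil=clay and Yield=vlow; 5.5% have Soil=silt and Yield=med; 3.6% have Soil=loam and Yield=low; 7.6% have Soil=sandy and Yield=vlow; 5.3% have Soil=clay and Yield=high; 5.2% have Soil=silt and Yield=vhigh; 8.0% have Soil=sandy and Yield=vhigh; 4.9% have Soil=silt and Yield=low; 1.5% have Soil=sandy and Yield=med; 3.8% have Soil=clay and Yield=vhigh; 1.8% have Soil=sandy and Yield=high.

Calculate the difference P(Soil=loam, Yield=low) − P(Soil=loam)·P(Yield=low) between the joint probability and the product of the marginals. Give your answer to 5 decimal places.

P(Soil=loam) = 0.024 + 0.036 + 0.077 + 0.019 + 0.030 = 0.186.
P(Yield=low) = 0.044 + 0.036 + 0.055 + 0.049 = 0.184.
P(Soil=loam, Yield=low) − P(Soil=loam)P(Yield=low) = 0.036 − 0.186×0.184 = 0.00178.

0.00178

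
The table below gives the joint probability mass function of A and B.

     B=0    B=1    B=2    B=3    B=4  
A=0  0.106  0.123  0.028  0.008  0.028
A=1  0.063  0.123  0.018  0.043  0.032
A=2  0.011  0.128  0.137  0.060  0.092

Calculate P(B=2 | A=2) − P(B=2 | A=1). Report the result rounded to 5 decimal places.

P(A=2) = 0.011 + 0.128 + 0.137 + 0.060 + 0.092 = 0.428; P(B=2 | A=2) = 0.137/0.428 = 0.320093.
P(A=1) = 0.063 + 0.123 + 0.018 + 0.043 + 0.032 = 0.279; P(B=2 | A=1) = 0.018/0.279 = 0.064516.
Difference = 0.25558.

0.25558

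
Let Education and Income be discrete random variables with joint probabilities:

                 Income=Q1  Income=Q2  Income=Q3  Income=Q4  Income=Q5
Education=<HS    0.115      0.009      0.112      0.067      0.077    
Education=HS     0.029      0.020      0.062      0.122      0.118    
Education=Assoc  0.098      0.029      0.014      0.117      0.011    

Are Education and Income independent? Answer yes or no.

no

P(Education=HS) = 0.351 and P(Income=Q1) = 0.242, so their product is 0.08494, but P(Education=HS, Income=Q1) = 0.029. Since these differ, Education and Income are not independent.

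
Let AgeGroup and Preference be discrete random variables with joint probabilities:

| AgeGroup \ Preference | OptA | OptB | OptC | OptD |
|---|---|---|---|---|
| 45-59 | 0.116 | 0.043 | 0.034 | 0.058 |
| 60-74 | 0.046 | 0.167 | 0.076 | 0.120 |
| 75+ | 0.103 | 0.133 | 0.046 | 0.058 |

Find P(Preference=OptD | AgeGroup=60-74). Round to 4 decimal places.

0.2934

P(AgeGroup=60-74) = 0.046 + 0.167 + 0.076 + 0.120 = 0.409.
P(Preference=OptD | AgeGroup=60-74) = 0.120/0.409 = 0.2934.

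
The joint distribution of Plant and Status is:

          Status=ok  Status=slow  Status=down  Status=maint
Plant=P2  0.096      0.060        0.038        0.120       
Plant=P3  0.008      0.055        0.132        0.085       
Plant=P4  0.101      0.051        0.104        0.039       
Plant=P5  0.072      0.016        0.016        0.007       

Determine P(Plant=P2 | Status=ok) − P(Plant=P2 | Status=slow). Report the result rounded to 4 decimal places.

0.0169

P(Status=ok) = 0.096 + 0.008 + 0.101 + 0.072 = 0.277; P(Plant=P2 | Status=ok) = 0.096/0.277 = 0.34657.
P(Status=slow) = 0.060 + 0.055 + 0.051 + 0.016 = 0.182; P(Plant=P2 | Status=slow) = 0.060/0.182 = 0.32967.
Difference = 0.0169.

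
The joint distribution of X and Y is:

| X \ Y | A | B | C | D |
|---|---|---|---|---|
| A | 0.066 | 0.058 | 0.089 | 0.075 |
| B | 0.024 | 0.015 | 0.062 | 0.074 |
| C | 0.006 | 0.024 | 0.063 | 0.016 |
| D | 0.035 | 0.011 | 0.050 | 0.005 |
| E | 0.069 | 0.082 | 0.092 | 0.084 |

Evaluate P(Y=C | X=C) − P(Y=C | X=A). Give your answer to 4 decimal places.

0.2690

P(X=C) = 0.006 + 0.024 + 0.063 + 0.016 = 0.109; P(Y=C | X=C) = 0.063/0.109 = 0.57798.
P(X=A) = 0.066 + 0.058 + 0.089 + 0.075 = 0.288; P(Y=C | X=A) = 0.089/0.288 = 0.30903.
Difference = 0.2690.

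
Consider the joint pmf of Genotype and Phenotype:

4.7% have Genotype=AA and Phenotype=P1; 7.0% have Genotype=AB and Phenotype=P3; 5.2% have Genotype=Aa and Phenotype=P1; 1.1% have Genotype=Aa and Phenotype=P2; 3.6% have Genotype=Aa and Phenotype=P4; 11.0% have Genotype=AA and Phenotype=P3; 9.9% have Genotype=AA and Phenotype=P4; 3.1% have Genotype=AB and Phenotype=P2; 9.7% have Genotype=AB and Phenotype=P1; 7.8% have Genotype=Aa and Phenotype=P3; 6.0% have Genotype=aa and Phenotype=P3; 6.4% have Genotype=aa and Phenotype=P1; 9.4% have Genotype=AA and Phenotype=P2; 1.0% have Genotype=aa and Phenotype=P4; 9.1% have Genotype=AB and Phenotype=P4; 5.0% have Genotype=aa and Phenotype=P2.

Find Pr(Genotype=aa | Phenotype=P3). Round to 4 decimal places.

0.1887

P(Phenotype=P3) = 0.110 + 0.078 + 0.060 + 0.070 = 0.318.
P(Genotype=aa | Phenotype=P3) = 0.060/0.318 = 0.1887.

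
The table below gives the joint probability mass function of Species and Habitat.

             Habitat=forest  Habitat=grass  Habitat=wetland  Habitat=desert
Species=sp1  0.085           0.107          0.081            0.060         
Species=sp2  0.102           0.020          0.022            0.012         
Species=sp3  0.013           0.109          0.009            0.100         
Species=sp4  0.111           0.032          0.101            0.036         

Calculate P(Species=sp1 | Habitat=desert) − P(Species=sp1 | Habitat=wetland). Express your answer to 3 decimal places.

-0.092

P(Habitat=desert) = 0.060 + 0.012 + 0.100 + 0.036 = 0.208; P(Species=sp1 | Habitat=desert) = 0.060/0.208 = 0.2885.
P(Habitat=wetland) = 0.081 + 0.022 + 0.009 + 0.101 = 0.213; P(Species=sp1 | Habitat=wetland) = 0.081/0.213 = 0.3803.
Difference = -0.092.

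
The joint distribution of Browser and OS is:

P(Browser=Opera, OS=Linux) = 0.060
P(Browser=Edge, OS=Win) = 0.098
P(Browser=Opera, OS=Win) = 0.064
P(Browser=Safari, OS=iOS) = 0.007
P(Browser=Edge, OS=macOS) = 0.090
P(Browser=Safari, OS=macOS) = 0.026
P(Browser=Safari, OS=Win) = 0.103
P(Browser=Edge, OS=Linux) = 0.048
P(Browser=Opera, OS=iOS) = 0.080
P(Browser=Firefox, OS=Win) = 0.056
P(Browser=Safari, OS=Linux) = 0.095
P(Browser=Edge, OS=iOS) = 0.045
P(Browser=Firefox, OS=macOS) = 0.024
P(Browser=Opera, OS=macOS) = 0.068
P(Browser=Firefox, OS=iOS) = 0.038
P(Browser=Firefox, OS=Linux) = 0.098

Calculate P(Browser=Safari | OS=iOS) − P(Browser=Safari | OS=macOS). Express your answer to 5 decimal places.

P(OS=iOS) = 0.038 + 0.007 + 0.045 + 0.080 = 0.170; P(Browser=Safari | OS=iOS) = 0.007/0.170 = 0.041176.
P(OS=macOS) = 0.024 + 0.026 + 0.090 + 0.068 = 0.208; P(Browser=Safari | OS=macOS) = 0.026/0.208 = 0.125000.
Difference = -0.08382.

-0.08382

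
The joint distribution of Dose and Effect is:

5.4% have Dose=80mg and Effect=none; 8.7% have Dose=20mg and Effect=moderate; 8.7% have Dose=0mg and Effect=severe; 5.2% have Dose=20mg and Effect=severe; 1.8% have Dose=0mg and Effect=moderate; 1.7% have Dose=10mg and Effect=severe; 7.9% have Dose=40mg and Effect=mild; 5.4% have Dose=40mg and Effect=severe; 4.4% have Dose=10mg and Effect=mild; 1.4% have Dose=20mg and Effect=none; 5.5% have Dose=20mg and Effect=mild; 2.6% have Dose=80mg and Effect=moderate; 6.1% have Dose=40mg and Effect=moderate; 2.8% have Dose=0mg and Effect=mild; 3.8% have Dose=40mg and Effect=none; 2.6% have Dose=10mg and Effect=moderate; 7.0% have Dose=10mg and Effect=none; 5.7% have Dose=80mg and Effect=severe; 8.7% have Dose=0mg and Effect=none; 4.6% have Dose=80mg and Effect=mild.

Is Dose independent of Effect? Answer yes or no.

P(Dose=20mg) = 0.208 and P(Effect=moderate) = 0.218, so their product is 0.04534, but P(Dose=20mg, Effect=moderate) = 0.087. Since these differ, Dose and Effect are not independent.

no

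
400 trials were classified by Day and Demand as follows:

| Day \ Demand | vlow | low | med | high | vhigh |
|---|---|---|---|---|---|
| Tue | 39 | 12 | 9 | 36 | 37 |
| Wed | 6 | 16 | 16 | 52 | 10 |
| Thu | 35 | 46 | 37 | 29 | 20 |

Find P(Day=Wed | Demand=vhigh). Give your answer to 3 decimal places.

Total with Demand=vhigh: 37 + 10 + 20 = 67.
P(Day=Wed | Demand=vhigh) = 10/67 = 0.149.

0.149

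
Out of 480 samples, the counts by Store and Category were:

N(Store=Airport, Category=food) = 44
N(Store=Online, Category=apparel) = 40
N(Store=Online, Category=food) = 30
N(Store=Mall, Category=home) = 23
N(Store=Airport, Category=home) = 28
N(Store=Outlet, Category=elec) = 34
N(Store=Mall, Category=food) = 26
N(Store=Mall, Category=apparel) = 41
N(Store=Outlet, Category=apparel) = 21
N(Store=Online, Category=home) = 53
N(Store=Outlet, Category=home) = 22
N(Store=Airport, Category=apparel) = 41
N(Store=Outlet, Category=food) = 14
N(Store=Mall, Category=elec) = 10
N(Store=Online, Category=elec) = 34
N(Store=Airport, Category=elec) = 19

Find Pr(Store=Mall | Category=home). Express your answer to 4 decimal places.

0.1825

Total with Category=home: 23 + 28 + 22 + 53 = 126.
P(Store=Mall | Category=home) = 23/126 = 0.1825.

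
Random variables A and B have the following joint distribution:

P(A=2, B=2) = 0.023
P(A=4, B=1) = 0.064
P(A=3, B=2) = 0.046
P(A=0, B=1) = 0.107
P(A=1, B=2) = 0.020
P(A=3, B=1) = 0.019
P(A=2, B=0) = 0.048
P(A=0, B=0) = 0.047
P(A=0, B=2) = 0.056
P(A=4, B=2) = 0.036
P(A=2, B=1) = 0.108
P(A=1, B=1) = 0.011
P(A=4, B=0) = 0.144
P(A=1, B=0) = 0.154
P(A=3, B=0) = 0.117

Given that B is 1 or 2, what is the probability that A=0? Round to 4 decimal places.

P(B=1) = 0.107 + 0.011 + 0.108 + 0.019 + 0.064 = 0.309.
P(B=2) = 0.056 + 0.020 + 0.023 + 0.046 + 0.036 = 0.181.
P(B ∈ {1, 2}) = 0.309 + 0.181 = 0.490; P(A=0, B ∈ {1, 2}) = 0.107 + 0.056 = 0.163.
P(A=0 | B ∈ {1, 2}) = 0.163/0.490 = 0.3327.

0.3327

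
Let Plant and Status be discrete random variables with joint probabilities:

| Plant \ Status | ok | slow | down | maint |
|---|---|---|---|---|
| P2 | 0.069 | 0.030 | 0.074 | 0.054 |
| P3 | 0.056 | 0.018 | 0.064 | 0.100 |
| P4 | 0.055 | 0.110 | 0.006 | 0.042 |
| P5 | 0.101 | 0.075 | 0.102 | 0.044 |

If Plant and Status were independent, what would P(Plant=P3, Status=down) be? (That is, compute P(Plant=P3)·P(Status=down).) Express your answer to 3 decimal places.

0.059

P(Plant=P3) = 0.056 + 0.018 + 0.064 + 0.100 = 0.238.
P(Status=down) = 0.074 + 0.064 + 0.006 + 0.102 = 0.246.
Product: 0.238 × 0.246 = 0.059.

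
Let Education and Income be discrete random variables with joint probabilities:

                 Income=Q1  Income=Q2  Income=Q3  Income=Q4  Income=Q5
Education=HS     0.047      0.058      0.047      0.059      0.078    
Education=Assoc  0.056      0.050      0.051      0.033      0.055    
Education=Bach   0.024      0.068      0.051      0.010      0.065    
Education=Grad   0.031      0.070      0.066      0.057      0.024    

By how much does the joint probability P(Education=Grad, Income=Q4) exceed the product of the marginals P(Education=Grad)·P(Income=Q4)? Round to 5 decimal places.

P(Education=Grad) = 0.031 + 0.070 + 0.066 + 0.057 + 0.024 = 0.248.
P(Income=Q4) = 0.059 + 0.033 + 0.010 + 0.057 = 0.159.
P(Education=Grad, Income=Q4) − P(Education=Grad)P(Income=Q4) = 0.057 − 0.248×0.159 = 0.01757.

0.01757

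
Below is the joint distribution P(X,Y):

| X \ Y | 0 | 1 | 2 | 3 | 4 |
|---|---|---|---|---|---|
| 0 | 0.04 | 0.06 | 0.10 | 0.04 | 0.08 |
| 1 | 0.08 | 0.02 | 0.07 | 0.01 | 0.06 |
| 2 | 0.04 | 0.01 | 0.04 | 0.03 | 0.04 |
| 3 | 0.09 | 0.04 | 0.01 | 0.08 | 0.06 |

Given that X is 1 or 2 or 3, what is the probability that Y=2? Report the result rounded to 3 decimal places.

P(X=1) = 0.08 + 0.02 + 0.07 + 0.01 + 0.06 = 0.24.
P(X=2) = 0.04 + 0.01 + 0.04 + 0.03 + 0.04 = 0.16.
P(X=3) = 0.09 + 0.04 + 0.01 + 0.08 + 0.06 = 0.28.
P(X ∈ {1, 2, 3}) = 0.24 + 0.16 + 0.28 = 0.68; P(Y=2, X ∈ {1, 2, 3}) = 0.07 + 0.04 + 0.01 = 0.12.
P(Y=2 | X ∈ {1, 2, 3}) = 0.12/0.68 = 0.176.

0.176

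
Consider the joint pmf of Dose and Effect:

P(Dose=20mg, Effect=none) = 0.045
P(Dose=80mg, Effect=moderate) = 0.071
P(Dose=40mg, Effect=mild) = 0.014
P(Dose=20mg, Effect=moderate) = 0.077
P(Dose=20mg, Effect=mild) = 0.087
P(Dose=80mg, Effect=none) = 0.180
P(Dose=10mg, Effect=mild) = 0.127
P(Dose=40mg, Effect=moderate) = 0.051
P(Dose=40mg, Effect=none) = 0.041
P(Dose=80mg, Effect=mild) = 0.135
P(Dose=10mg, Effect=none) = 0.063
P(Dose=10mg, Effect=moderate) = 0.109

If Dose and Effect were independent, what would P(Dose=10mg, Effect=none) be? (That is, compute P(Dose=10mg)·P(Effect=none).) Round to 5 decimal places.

0.09837

P(Dose=10mg) = 0.063 + 0.127 + 0.109 = 0.299.
P(Effect=none) = 0.063 + 0.045 + 0.041 + 0.180 = 0.329.
Product: 0.299 × 0.329 = 0.09837.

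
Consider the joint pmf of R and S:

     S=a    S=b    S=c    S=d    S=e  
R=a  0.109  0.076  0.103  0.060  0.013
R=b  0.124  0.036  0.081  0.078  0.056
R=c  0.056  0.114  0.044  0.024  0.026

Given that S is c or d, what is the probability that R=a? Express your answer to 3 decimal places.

0.418

P(S=c) = 0.103 + 0.081 + 0.044 = 0.228.
P(S=d) = 0.060 + 0.078 + 0.024 = 0.162.
P(S ∈ {c, d}) = 0.228 + 0.162 = 0.390; P(R=a, S ∈ {c, d}) = 0.103 + 0.060 = 0.163.
P(R=a | S ∈ {c, d}) = 0.163/0.390 = 0.418.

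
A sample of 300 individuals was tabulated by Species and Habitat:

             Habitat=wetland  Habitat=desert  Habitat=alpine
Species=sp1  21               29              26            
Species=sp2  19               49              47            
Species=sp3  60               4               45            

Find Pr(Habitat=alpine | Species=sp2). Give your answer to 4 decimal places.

0.4087

Total with Species=sp2: 19 + 49 + 47 = 115.
P(Habitat=alpine | Species=sp2) = 47/115 = 0.4087.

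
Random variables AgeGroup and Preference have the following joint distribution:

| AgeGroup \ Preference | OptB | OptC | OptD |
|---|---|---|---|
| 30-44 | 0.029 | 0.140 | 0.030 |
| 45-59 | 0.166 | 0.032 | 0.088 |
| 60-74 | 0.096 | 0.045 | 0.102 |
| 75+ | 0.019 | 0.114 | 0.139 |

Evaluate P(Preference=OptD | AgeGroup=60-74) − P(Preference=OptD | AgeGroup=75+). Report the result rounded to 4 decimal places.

-0.0913

P(AgeGroup=60-74) = 0.096 + 0.045 + 0.102 = 0.243; P(Preference=OptD | AgeGroup=60-74) = 0.102/0.243 = 0.41975.
P(AgeGroup=75+) = 0.019 + 0.114 + 0.139 = 0.272; P(Preference=OptD | AgeGroup=75+) = 0.139/0.272 = 0.51103.
Difference = -0.0913.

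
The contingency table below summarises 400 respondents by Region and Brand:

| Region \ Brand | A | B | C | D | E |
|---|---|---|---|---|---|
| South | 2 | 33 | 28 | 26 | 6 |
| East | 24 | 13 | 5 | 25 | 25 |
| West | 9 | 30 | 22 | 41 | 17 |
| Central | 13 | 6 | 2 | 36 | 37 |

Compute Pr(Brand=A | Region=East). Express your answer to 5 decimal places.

0.26087

Total with Region=East: 24 + 13 + 5 + 25 + 25 = 92.
P(Brand=A | Region=East) = 24/92 = 0.26087.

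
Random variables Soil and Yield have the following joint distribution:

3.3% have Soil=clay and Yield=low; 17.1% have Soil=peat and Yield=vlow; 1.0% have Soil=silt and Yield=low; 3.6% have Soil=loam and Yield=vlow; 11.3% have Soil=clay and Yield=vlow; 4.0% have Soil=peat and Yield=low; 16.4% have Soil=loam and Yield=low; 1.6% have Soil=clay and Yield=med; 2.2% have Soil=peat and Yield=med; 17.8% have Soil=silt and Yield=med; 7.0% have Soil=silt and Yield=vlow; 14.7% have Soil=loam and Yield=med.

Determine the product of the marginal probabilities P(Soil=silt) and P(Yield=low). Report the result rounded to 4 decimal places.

P(Soil=silt) = 0.070 + 0.010 + 0.178 = 0.258.
P(Yield=low) = 0.164 + 0.033 + 0.010 + 0.040 = 0.247.
Product: 0.258 × 0.247 = 0.0637.

0.0637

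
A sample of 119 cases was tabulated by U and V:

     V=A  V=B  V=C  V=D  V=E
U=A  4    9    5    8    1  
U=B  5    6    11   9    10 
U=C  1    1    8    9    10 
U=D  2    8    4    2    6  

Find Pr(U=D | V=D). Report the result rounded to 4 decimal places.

0.0714

Total with V=D: 8 + 9 + 9 + 2 = 28.
P(U=D | V=D) = 2/28 = 0.0714.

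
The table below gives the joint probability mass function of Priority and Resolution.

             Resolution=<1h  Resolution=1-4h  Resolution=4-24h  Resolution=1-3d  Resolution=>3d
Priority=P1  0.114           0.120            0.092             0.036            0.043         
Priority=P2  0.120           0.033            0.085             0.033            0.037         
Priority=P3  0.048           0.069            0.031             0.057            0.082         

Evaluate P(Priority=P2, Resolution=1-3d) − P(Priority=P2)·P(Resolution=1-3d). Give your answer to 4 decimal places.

P(Priority=P2) = 0.120 + 0.033 + 0.085 + 0.033 + 0.037 = 0.308.
P(Resolution=1-3d) = 0.036 + 0.033 + 0.057 = 0.126.
P(Priority=P2, Resolution=1-3d) − P(Priority=P2)P(Resolution=1-3d) = 0.033 − 0.308×0.126 = -0.0058.

-0.0058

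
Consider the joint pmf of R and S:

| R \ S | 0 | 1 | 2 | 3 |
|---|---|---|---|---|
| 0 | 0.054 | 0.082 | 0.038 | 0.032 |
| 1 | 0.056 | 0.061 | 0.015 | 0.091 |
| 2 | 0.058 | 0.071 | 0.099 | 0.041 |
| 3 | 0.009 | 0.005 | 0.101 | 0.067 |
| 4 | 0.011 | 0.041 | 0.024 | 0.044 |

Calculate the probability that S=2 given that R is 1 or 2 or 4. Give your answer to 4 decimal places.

P(R=1) = 0.056 + 0.061 + 0.015 + 0.091 = 0.223.
P(R=2) = 0.058 + 0.071 + 0.099 + 0.041 = 0.269.
P(R=4) = 0.011 + 0.041 + 0.024 + 0.044 = 0.120.
P(R ∈ {1, 2, 4}) = 0.223 + 0.269 + 0.120 = 0.612; P(S=2, R ∈ {1, 2, 4}) = 0.015 + 0.099 + 0.024 = 0.138.
P(S=2 | R ∈ {1, 2, 4}) = 0.138/0.612 = 0.2255.

0.2255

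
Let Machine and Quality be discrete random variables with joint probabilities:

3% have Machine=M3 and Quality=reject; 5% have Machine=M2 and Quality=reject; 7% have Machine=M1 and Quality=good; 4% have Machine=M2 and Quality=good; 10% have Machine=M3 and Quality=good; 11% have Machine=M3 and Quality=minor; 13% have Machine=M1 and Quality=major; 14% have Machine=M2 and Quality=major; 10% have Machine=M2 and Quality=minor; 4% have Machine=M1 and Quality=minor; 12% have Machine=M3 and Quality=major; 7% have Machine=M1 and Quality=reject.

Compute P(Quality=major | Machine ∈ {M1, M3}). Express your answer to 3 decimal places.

P(Machine=M1) = 0.07 + 0.04 + 0.13 + 0.07 = 0.31.
P(Machine=M3) = 0.10 + 0.11 + 0.12 + 0.03 = 0.36.
P(Machine ∈ {M1, M3}) = 0.31 + 0.36 = 0.67; P(Quality=major, Machine ∈ {M1, M3}) = 0.13 + 0.12 = 0.25.
P(Quality=major | Machine ∈ {M1, M3}) = 0.25/0.67 = 0.373.

0.373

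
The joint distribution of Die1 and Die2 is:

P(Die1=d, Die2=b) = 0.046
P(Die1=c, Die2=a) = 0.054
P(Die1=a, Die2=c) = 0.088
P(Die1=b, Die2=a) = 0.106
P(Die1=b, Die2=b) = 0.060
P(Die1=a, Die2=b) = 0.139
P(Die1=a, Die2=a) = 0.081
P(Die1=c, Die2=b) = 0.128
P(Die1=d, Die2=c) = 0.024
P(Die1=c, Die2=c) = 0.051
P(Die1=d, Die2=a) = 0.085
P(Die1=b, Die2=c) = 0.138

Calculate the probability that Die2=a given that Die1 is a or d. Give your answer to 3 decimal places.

P(Die1=a) = 0.081 + 0.139 + 0.088 = 0.308.
P(Die1=d) = 0.085 + 0.046 + 0.024 = 0.155.
P(Die1 ∈ {a, d}) = 0.308 + 0.155 = 0.463; P(Die2=a, Die1 ∈ {a, d}) = 0.081 + 0.085 = 0.166.
P(Die2=a | Die1 ∈ {a, d}) = 0.166/0.463 = 0.359.

0.359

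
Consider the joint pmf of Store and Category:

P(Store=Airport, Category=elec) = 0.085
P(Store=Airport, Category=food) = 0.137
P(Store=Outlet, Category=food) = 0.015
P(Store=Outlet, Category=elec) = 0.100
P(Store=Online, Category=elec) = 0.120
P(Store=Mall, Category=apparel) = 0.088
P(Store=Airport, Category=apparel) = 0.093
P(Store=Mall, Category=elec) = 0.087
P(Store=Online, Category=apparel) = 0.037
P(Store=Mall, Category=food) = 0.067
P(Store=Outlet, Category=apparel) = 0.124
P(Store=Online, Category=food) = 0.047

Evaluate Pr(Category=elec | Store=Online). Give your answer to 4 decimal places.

0.5882

P(Store=Online) = 0.047 + 0.037 + 0.120 = 0.204.
P(Category=elec | Store=Online) = 0.120/0.204 = 0.5882.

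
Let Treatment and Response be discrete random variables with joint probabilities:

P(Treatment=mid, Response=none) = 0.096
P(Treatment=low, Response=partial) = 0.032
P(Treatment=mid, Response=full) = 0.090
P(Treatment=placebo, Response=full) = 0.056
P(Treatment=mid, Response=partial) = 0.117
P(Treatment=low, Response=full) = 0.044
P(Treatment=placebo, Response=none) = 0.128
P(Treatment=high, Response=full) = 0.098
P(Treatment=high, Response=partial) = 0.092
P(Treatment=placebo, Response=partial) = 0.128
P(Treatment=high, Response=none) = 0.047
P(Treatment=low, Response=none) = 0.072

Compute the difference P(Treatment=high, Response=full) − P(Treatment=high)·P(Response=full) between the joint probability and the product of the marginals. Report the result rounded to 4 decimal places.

P(Treatment=high) = 0.047 + 0.092 + 0.098 = 0.237.
P(Response=full) = 0.056 + 0.044 + 0.090 + 0.098 = 0.288.
P(Treatment=high, Response=full) − P(Treatment=high)P(Response=full) = 0.098 − 0.237×0.288 = 0.0297.

0.0297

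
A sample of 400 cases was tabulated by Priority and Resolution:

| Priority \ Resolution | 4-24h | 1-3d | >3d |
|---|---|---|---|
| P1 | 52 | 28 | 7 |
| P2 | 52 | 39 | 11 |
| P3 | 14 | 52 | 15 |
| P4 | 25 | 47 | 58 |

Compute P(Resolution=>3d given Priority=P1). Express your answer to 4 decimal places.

0.0805

Total with Priority=P1: 52 + 28 + 7 = 87.
P(Resolution=>3d | Priority=P1) = 7/87 = 0.0805.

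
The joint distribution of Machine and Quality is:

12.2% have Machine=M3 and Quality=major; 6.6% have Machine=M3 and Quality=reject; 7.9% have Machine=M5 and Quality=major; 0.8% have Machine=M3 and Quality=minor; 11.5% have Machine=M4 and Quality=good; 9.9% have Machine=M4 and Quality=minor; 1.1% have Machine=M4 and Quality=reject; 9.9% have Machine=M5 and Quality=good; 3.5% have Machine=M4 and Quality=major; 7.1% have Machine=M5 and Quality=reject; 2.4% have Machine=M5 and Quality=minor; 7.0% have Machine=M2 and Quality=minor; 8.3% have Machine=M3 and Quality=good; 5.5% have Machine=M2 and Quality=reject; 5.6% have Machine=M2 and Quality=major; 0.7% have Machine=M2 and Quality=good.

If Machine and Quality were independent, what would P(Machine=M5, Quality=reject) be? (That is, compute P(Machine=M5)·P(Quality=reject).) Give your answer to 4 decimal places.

P(Machine=M5) = 0.099 + 0.024 + 0.079 + 0.071 = 0.273.
P(Quality=reject) = 0.055 + 0.066 + 0.011 + 0.071 = 0.203.
Product: 0.273 × 0.203 = 0.0554.

0.0554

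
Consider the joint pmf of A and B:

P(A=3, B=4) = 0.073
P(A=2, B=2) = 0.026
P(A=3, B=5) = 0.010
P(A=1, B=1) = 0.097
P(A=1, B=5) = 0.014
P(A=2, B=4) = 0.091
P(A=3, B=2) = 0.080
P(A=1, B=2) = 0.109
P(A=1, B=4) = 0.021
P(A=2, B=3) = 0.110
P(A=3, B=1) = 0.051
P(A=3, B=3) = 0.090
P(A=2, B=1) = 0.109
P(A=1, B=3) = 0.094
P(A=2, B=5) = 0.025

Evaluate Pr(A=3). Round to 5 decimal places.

0.30400

P(A=3) = 0.051 + 0.080 + 0.090 + 0.073 + 0.010 = 0.304.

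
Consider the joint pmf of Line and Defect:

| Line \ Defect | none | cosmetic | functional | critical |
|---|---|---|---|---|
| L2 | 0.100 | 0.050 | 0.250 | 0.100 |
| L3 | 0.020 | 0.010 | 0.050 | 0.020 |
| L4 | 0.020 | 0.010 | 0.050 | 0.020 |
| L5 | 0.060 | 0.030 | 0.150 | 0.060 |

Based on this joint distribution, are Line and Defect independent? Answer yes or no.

Every cell satisfies P(Line,Defect) = P(Line)·P(Defect). For instance P(Line=L2) = 0.500, P(Defect=none) = 0.200, and 0.500×0.200 = 0.100 matches the joint entry. So Line and Defect are independent.

yes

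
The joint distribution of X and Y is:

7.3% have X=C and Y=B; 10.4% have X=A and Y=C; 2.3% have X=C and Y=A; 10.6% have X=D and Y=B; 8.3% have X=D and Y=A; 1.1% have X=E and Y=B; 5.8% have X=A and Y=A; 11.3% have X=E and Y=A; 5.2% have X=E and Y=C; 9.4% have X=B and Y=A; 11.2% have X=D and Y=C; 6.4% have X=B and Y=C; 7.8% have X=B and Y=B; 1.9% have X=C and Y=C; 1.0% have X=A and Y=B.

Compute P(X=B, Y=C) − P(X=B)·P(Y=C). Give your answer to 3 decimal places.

P(X=B) = 0.094 + 0.078 + 0.064 = 0.236.
P(Y=C) = 0.104 + 0.064 + 0.019 + 0.112 + 0.052 = 0.351.
P(X=B, Y=C) − P(X=B)P(Y=C) = 0.064 − 0.236×0.351 = -0.019.

-0.019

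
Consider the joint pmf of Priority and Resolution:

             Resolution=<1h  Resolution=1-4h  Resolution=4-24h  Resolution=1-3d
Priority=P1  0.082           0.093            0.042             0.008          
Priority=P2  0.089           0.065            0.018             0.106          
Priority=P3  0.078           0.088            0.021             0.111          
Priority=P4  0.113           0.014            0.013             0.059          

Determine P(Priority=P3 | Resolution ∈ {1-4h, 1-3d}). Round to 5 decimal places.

0.36581

P(Resolution=1-4h) = 0.093 + 0.065 + 0.088 + 0.014 = 0.260.
P(Resolution=1-3d) = 0.008 + 0.106 + 0.111 + 0.059 = 0.284.
P(Resolution ∈ {1-4h, 1-3d}) = 0.260 + 0.284 = 0.544; P(Priority=P3, Resolution ∈ {1-4h, 1-3d}) = 0.088 + 0.111 = 0.199.
P(Priority=P3 | Resolution ∈ {1-4h, 1-3d}) = 0.199/0.544 = 0.36581.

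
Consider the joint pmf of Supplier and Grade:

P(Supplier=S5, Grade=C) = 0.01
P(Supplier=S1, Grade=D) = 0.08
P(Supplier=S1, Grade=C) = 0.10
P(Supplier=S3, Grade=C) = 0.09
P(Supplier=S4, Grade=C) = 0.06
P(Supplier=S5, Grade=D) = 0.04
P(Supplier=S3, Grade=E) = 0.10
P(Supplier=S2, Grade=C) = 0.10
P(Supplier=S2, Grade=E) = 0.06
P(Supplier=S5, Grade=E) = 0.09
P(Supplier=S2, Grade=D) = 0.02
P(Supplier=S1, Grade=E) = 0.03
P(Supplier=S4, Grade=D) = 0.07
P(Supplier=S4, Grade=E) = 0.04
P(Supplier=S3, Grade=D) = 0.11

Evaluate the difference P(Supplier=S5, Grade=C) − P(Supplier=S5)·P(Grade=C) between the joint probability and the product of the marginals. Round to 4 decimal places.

P(Supplier=S5) = 0.01 + 0.04 + 0.09 = 0.14.
P(Grade=C) = 0.10 + 0.10 + 0.09 + 0.06 + 0.01 = 0.36.
P(Supplier=S5, Grade=C) − P(Supplier=S5)P(Grade=C) = 0.01 − 0.14×0.36 = -0.0404.

-0.0404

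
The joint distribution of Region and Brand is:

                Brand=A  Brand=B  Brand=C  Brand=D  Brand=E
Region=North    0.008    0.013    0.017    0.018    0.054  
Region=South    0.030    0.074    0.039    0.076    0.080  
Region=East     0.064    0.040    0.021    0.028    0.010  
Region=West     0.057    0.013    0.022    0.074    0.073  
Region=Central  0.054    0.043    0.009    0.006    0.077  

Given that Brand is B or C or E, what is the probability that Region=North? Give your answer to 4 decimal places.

0.1436

P(Brand=B) = 0.013 + 0.074 + 0.040 + 0.013 + 0.043 = 0.183.
P(Brand=C) = 0.017 + 0.039 + 0.021 + 0.022 + 0.009 = 0.108.
P(Brand=E) = 0.054 + 0.080 + 0.010 + 0.073 + 0.077 = 0.294.
P(Brand ∈ {B, C, E}) = 0.183 + 0.108 + 0.294 = 0.585; P(Region=North, Brand ∈ {B, C, E}) = 0.013 + 0.017 + 0.054 = 0.084.
P(Region=North | Brand ∈ {B, C, E}) = 0.084/0.585 = 0.1436.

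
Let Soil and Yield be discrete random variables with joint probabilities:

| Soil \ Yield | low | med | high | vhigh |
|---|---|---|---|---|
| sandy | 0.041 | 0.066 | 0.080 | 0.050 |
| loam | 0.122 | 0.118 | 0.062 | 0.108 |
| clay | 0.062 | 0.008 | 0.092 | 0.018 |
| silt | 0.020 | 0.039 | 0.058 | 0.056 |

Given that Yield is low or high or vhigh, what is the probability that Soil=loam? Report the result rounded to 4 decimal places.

0.3797

P(Yield=low) = 0.041 + 0.122 + 0.062 + 0.020 = 0.245.
P(Yield=high) = 0.080 + 0.062 + 0.092 + 0.058 = 0.292.
P(Yield=vhigh) = 0.050 + 0.108 + 0.018 + 0.056 = 0.232.
P(Yield ∈ {low, high, vhigh}) = 0.245 + 0.292 + 0.232 = 0.769; P(Soil=loam, Yield ∈ {low, high, vhigh}) = 0.122 + 0.062 + 0.108 = 0.292.
P(Soil=loam | Yield ∈ {low, high, vhigh}) = 0.292/0.769 = 0.3797.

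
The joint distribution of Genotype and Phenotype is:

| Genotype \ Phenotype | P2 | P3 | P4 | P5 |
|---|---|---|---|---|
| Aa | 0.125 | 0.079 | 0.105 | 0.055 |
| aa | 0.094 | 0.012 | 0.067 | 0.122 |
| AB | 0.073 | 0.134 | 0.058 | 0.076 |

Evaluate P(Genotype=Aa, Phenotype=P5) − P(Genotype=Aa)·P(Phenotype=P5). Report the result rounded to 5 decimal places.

-0.03709

P(Genotype=Aa) = 0.125 + 0.079 + 0.105 + 0.055 = 0.364.
P(Phenotype=P5) = 0.055 + 0.122 + 0.076 = 0.253.
P(Genotype=Aa, Phenotype=P5) − P(Genotype=Aa)P(Phenotype=P5) = 0.055 − 0.364×0.253 = -0.03709.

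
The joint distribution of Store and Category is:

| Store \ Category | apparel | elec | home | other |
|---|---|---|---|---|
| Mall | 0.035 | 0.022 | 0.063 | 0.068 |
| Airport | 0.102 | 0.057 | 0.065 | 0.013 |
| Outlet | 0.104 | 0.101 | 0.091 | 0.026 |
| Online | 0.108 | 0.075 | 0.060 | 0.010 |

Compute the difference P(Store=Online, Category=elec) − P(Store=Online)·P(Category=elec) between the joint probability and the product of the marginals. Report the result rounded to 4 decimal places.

0.0105

P(Store=Online) = 0.108 + 0.075 + 0.060 + 0.010 = 0.253.
P(Category=elec) = 0.022 + 0.057 + 0.101 + 0.075 = 0.255.
P(Store=Online, Category=elec) − P(Store=Online)P(Category=elec) = 0.075 − 0.253×0.255 = 0.0105.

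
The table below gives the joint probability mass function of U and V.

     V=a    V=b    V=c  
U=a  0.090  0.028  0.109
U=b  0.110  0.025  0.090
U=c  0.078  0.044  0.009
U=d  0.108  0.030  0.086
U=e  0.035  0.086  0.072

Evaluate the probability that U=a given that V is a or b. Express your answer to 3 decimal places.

0.186

P(V=a) = 0.090 + 0.110 + 0.078 + 0.108 + 0.035 = 0.421.
P(V=b) = 0.028 + 0.025 + 0.044 + 0.030 + 0.086 = 0.213.
P(V ∈ {a, b}) = 0.421 + 0.213 = 0.634; P(U=a, V ∈ {a, b}) = 0.090 + 0.028 = 0.118.
P(U=a | V ∈ {a, b}) = 0.118/0.634 = 0.186.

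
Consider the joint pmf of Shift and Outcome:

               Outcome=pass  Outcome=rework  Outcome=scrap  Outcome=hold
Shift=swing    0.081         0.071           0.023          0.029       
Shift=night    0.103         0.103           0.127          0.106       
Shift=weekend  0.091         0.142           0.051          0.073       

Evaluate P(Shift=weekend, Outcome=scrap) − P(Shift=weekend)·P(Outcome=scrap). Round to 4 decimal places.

-0.0208

P(Shift=weekend) = 0.091 + 0.142 + 0.051 + 0.073 = 0.357.
P(Outcome=scrap) = 0.023 + 0.127 + 0.051 = 0.201.
P(Shift=weekend, Outcome=scrap) − P(Shift=weekend)P(Outcome=scrap) = 0.051 − 0.357×0.201 = -0.0208.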